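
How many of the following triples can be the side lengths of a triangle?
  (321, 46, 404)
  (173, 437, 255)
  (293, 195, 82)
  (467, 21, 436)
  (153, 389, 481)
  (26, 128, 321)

(46,321,404): 46+321 ≤ 404 → not valid
(173,255,437): 173+255 ≤ 437 → not valid
(82,195,293): 82+195 ≤ 293 → not valid
(21,436,467): 21+436 ≤ 467 → not valid
(153,389,481): 153+389 > 481 → valid
(26,128,321): 26+128 ≤ 321 → not valid
1 of the 6 triples forms a triangle.

1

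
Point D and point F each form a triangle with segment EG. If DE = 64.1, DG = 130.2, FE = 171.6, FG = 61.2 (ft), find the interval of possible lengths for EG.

From triangle DEG: |64.1 − 130.2| < EG < 64.1 + 130.2, i.e. 66.1 < EG < 194.3.
From triangle FEG: 110.4 < EG < 232.8.
Both must hold, so EG lies in the intersection.

110.4 < EG < 194.3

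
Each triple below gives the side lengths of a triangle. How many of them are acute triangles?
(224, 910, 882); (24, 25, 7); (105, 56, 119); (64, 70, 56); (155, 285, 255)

2

(224,910,882): 224²+882² = 828100 = 910² → right
(24,25,7): 7²+24² = 625 = 25² → right
(105,56,119): 56²+105² = 14161 = 119² → right
(64,70,56): 56²+64² = 7232 > 4900 = 70² → acute
(155,285,255): 155²+255² = 89050 > 81225 = 285² → acute
2 of the 5 are acute.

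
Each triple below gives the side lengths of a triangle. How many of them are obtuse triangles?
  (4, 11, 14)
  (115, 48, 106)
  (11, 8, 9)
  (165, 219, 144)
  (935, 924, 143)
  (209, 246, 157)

1

(4,11,14): 4²+11² = 137 < 196 = 14² → obtuse
(115,48,106): 48²+106² = 13540 > 13225 = 115² → acute
(11,8,9): 8²+9² = 145 > 121 = 11² → acute
(165,219,144): 144²+165² = 47961 = 219² → right
(935,924,143): 143²+924² = 874225 = 935² → right
(209,246,157): 157²+209² = 68330 > 60516 = 246² → acute
1 of the 6 is obtuse.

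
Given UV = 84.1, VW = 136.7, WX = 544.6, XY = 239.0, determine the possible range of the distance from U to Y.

84.8 ≤ UY ≤ 1004.4

The maximum is all hops collinear in one direction: 84.1 + 136.7 + 544.6 + 239.0 = 1004.4.
The longest hop is 544.6; the others sum to 459.8. Folding the others back against it leaves at least 544.6 − 459.8 = 84.8.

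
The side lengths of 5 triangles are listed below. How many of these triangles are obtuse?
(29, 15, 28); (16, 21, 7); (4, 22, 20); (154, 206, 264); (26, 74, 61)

4

(29,15,28): 15²+28² = 1009 > 841 = 29² → acute
(16,21,7): 7²+16² = 305 < 441 = 21² → obtuse
(4,22,20): 4²+20² = 416 < 484 = 22² → obtuse
(154,206,264): 154²+206² = 66152 < 69696 = 264² → obtuse
(26,74,61): 26²+61² = 4397 < 5476 = 74² → obtuse
4 of the 5 are obtuse.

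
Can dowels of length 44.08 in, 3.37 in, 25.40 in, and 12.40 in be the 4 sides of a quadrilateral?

For a quadrilateral, each side must be shorter than the sum of the others.
Here the longest side is 44.08, but the remaining 3 sides sum to only 41.17.

No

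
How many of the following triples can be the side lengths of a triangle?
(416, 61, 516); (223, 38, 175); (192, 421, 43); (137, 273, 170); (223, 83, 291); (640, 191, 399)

2

(61,416,516): 61+416 ≤ 516 → not valid
(38,175,223): 38+175 ≤ 223 → not valid
(43,192,421): 43+192 ≤ 421 → not valid
(137,170,273): 137+170 > 273 → valid
(83,223,291): 83+223 > 291 → valid
(191,399,640): 191+399 ≤ 640 → not valid
2 of the 6 triples form a triangle.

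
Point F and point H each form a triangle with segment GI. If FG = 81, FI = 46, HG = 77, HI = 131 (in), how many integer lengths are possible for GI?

72

From triangle FGI: 35 < GI < 127.
From triangle HGI: 54 < GI < 208.
Intersection: 54 < GI < 127, so integers 55 through 126: 72 values.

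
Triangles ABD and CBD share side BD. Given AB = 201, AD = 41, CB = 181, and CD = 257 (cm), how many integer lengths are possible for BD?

From triangle ABD: 160 < BD < 242.
From triangle CBD: 76 < BD < 438.
Intersection: 160 < BD < 242, so integers 161 through 241: 81 values.

81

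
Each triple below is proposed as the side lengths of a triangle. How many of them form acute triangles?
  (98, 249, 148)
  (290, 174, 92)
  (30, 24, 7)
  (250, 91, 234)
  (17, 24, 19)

2

(98,249,148): 98+148 ≤ 249, not a triangle
(290,174,92): 92+174 ≤ 290, not a triangle
(30,24,7): 7²+24² = 625 < 900 = 30² → obtuse
(250,91,234): 91²+234² = 63037 > 62500 = 250² → acute
(17,24,19): 17²+19² = 650 > 576 = 24² → acute
2 of the 5 are acute.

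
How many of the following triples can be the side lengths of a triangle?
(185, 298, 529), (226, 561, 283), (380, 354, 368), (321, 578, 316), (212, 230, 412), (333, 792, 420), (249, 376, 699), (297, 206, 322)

(185,298,529): 185+298 ≤ 529 → not valid
(226,283,561): 226+283 ≤ 561 → not valid
(354,368,380): 354+368 > 380 → valid
(316,321,578): 316+321 > 578 → valid
(212,230,412): 212+230 > 412 → valid
(333,420,792): 333+420 ≤ 792 → not valid
(249,376,699): 249+376 ≤ 699 → not valid
(206,297,322): 206+297 > 322 → valid
4 of the 8 triples form a triangle.

4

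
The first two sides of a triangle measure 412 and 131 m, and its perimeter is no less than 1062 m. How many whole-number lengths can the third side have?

Triangle inequality: 281 < x < 543. Perimeter ≥ 1062 gives x ≥ 1062 − 412 − 131 = 519.
So 519 ≤ x < 543; integers 519 through 542: 24 values.

24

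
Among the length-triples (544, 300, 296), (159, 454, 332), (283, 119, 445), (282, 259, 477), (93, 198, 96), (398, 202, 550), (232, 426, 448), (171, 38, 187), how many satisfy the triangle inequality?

6

(296,300,544): 296+300 > 544 → valid
(159,332,454): 159+332 > 454 → valid
(119,283,445): 119+283 ≤ 445 → not valid
(259,282,477): 259+282 > 477 → valid
(93,96,198): 93+96 ≤ 198 → not valid
(202,398,550): 202+398 > 550 → valid
(232,426,448): 232+426 > 448 → valid
(38,171,187): 38+171 > 187 → valid
6 of the 8 triples form a triangle.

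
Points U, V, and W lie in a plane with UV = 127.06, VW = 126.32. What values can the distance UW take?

By the triangle inequality, |127.06 − 126.32| ≤ UW ≤ 127.06 + 126.32.

0.74 ≤ UW ≤ 253.38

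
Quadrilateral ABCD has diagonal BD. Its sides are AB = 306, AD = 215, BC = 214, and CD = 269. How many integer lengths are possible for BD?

From triangle ABD: 91 < BD < 521.
From triangle CBD: 55 < BD < 483.
Intersection: 91 < BD < 483, so integers 92 through 482: 391 values.

391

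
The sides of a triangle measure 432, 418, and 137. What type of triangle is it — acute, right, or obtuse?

Compare the square of the longest side to the sum of squares of the other two: 137² + 418² = 193493 > 186624 = 432².

acute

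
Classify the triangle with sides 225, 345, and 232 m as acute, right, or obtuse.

Compare the square of the longest side to the sum of squares of the other two: 225² + 232² = 104449 < 119025 = 345².

obtuse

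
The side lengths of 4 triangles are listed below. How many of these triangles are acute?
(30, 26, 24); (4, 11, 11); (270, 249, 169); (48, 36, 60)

3

(30,26,24): 24²+26² = 1252 > 900 = 30² → acute
(4,11,11): 4²+11² = 137 > 121 = 11² → acute
(270,249,169): 169²+249² = 90562 > 72900 = 270² → acute
(48,36,60): 36²+48² = 3600 = 60² → right
3 of the 4 are acute.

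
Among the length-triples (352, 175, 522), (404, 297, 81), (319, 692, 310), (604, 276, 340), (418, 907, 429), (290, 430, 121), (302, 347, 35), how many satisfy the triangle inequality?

2

(175,352,522): 175+352 > 522 → valid
(81,297,404): 81+297 ≤ 404 → not valid
(310,319,692): 310+319 ≤ 692 → not valid
(276,340,604): 276+340 > 604 → valid
(418,429,907): 418+429 ≤ 907 → not valid
(121,290,430): 121+290 ≤ 430 → not valid
(35,302,347): 35+302 ≤ 347 → not valid
2 of the 7 triples form a triangle.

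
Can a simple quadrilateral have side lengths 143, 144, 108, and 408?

No

For a quadrilateral, each side must be shorter than the sum of the others.
Here the longest side is 408, but the remaining 3 sides sum to only 395.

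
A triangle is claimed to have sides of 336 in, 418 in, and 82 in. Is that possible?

The two shorter sides sum to 418, exactly equal to the longest side 418.
That gives only a degenerate (flat) triangle — the inequality must be strict.

No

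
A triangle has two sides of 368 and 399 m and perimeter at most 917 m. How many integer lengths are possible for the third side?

119

Triangle inequality: 31 < x < 767. Perimeter ≤ 917 gives x ≤ 917 − 368 − 399 = 150.
So 31 < x ≤ 150; integers 32 through 150: 119 values.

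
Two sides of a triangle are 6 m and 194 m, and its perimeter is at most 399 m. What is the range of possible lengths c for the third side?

Triangle inequality alone gives 188 < c < 200.
The perimeter condition gives c ≤ 399 − 6 − 194 = 199.
Intersecting the two: 188 < c ≤ 199.

188 < c ≤ 199 m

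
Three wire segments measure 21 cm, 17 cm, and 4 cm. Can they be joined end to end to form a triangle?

The two shorter sides sum to 21, exactly equal to the longest side 21.
That gives only a degenerate (flat) triangle — the inequality must be strict.

No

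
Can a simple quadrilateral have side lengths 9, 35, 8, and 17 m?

For a quadrilateral, each side must be shorter than the sum of the others.
Here the longest side is 35, but the remaining 3 sides sum to only 34.

No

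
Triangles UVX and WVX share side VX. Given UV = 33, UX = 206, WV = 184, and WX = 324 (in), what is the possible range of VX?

173 < VX < 239

From triangle UVX: |33 − 206| < VX < 33 + 206, i.e. 173 < VX < 239.
From triangle WVX: 140 < VX < 508.
Both must hold, so VX lies in the intersection.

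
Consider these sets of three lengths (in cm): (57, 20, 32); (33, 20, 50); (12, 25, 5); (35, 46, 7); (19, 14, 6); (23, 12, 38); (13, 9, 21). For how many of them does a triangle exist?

3

(20,32,57): 20+32 ≤ 57 → not valid
(20,33,50): 20+33 > 50 → valid
(5,12,25): 5+12 ≤ 25 → not valid
(7,35,46): 7+35 ≤ 46 → not valid
(6,14,19): 6+14 > 19 → valid
(12,23,38): 12+23 ≤ 38 → not valid
(9,13,21): 9+13 > 21 → valid
3 of the 7 triples form a triangle.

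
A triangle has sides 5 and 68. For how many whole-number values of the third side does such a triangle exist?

9

The third side lies in the open interval (63, 73).
Integers from 64 to 72 inclusive: 72 − 64 + 1 = 9.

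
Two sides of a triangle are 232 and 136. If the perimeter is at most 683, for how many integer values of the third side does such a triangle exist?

219

Triangle inequality: 96 < x < 368. Perimeter ≤ 683 gives x ≤ 683 − 232 − 136 = 315.
So 96 < x ≤ 315; integers 97 through 315: 219 values.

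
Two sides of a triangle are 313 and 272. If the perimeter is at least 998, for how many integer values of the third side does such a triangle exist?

172

Triangle inequality: 41 < x < 585. Perimeter ≥ 998 gives x ≥ 998 − 313 − 272 = 413.
So 413 ≤ x < 585; integers 413 through 584: 172 values.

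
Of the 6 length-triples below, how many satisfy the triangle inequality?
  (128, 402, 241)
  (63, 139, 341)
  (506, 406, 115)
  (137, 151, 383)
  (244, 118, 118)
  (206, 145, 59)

1

(128,241,402): 128+241 ≤ 402 → not valid
(63,139,341): 63+139 ≤ 341 → not valid
(115,406,506): 115+406 > 506 → valid
(137,151,383): 137+151 ≤ 383 → not valid
(118,118,244): 118+118 ≤ 244 → not valid
(59,145,206): 59+145 ≤ 206 → not valid
1 of the 6 triples forms a triangle.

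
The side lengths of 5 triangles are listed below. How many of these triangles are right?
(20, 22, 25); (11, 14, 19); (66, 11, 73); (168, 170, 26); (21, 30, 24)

1

(20,22,25): 20²+22² = 884 > 625 = 25² → acute
(11,14,19): 11²+14² = 317 < 361 = 19² → obtuse
(66,11,73): 11²+66² = 4477 < 5329 = 73² → obtuse
(168,170,26): 26²+168² = 28900 = 170² → right
(21,30,24): 21²+24² = 1017 > 900 = 30² → acute
1 of the 5 is right.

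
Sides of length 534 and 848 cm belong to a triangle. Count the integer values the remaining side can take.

1067

The third side lies in the open interval (314, 1382).
Integers from 315 to 1381 inclusive: 1381 − 315 + 1 = 1067.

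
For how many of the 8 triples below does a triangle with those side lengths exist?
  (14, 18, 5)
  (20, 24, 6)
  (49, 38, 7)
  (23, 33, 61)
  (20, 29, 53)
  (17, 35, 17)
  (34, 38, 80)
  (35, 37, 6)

(5,14,18): 5+14 > 18 → valid
(6,20,24): 6+20 > 24 → valid
(7,38,49): 7+38 ≤ 49 → not valid
(23,33,61): 23+33 ≤ 61 → not valid
(20,29,53): 20+29 ≤ 53 → not valid
(17,17,35): 17+17 ≤ 35 → not valid
(34,38,80): 34+38 ≤ 80 → not valid
(6,35,37): 6+35 > 37 → valid
3 of the 8 triples form a triangle.

3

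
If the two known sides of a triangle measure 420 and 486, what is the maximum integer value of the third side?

The third side must be strictly less than 420 + 486 = 906.
The largest integer below 906 is 905.

905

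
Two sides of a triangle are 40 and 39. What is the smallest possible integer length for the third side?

The third side must be strictly greater than |40 − 39| = 1.
The smallest integer above 1 is 2.

2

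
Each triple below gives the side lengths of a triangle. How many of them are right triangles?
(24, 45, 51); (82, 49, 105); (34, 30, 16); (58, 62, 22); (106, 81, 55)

2

(24,45,51): 24²+45² = 2601 = 51² → right
(82,49,105): 49²+82² = 9125 < 11025 = 105² → obtuse
(34,30,16): 16²+30² = 1156 = 34² → right
(58,62,22): 22²+58² = 3848 > 3844 = 62² → acute
(106,81,55): 55²+81² = 9586 < 11236 = 106² → obtuse
2 of the 5 are right.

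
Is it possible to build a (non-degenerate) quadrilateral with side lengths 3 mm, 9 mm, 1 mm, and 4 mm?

No

For a quadrilateral, each side must be shorter than the sum of the others.
Here the longest side is 9, but the remaining 3 sides sum to only 8.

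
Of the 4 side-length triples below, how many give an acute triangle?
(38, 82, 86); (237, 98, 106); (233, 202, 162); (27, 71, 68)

3

(38,82,86): 38²+82² = 8168 > 7396 = 86² → acute
(237,98,106): 98+106 ≤ 237, not a triangle
(233,202,162): 162²+202² = 67048 > 54289 = 233² → acute
(27,71,68): 27²+68² = 5353 > 5041 = 71² → acute
3 of the 4 are acute.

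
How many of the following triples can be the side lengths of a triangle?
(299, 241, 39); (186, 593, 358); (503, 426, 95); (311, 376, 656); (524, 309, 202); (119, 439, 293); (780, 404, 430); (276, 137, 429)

3

(39,241,299): 39+241 ≤ 299 → not valid
(186,358,593): 186+358 ≤ 593 → not valid
(95,426,503): 95+426 > 503 → valid
(311,376,656): 311+376 > 656 → valid
(202,309,524): 202+309 ≤ 524 → not valid
(119,293,439): 119+293 ≤ 439 → not valid
(404,430,780): 404+430 > 780 → valid
(137,276,429): 137+276 ≤ 429 → not valid
3 of the 8 triples form a triangle.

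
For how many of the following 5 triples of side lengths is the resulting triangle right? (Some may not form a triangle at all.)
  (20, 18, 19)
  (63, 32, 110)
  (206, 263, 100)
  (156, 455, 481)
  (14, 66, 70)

(20,18,19): 18²+19² = 685 > 400 = 20² → acute
(63,32,110): 32+63 ≤ 110, not a triangle
(206,263,100): 100²+206² = 52436 < 69169 = 263² → obtuse
(156,455,481): 156²+455² = 231361 = 481² → right
(14,66,70): 14²+66² = 4552 < 4900 = 70² → obtuse
1 of the 5 is right.

1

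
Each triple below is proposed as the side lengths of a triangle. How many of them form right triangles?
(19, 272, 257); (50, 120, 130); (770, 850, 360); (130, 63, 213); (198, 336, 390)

(19,272,257): 19²+257² = 66410 < 73984 = 272² → obtuse
(50,120,130): 50²+120² = 16900 = 130² → right
(770,850,360): 360²+770² = 722500 = 850² → right
(130,63,213): 63+130 ≤ 213, not a triangle
(198,336,390): 198²+336² = 152100 = 390² → right
3 of the 5 are right.

3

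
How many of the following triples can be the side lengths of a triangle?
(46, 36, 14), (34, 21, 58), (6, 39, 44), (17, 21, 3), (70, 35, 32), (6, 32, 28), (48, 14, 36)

(14,36,46): 14+36 > 46 → valid
(21,34,58): 21+34 ≤ 58 → not valid
(6,39,44): 6+39 > 44 → valid
(3,17,21): 3+17 ≤ 21 → not valid
(32,35,70): 32+35 ≤ 70 → not valid
(6,28,32): 6+28 > 32 → valid
(14,36,48): 14+36 > 48 → valid
4 of the 7 triples form a triangle.

4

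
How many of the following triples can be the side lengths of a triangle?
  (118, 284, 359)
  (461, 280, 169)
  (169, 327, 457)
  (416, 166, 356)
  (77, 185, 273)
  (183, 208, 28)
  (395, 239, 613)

5

(118,284,359): 118+284 > 359 → valid
(169,280,461): 169+280 ≤ 461 → not valid
(169,327,457): 169+327 > 457 → valid
(166,356,416): 166+356 > 416 → valid
(77,185,273): 77+185 ≤ 273 → not valid
(28,183,208): 28+183 > 208 → valid
(239,395,613): 239+395 > 613 → valid
5 of the 7 triples form a triangle.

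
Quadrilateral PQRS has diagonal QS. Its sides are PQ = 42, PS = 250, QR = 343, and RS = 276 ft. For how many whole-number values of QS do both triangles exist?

83

From triangle PQS: 208 < QS < 292.
From triangle RQS: 67 < QS < 619.
Intersection: 208 < QS < 292, so integers 209 through 291: 83 values.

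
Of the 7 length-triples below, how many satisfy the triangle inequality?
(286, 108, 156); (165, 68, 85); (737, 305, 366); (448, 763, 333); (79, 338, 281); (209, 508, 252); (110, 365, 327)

3

(108,156,286): 108+156 ≤ 286 → not valid
(68,85,165): 68+85 ≤ 165 → not valid
(305,366,737): 305+366 ≤ 737 → not valid
(333,448,763): 333+448 > 763 → valid
(79,281,338): 79+281 > 338 → valid
(209,252,508): 209+252 ≤ 508 → not valid
(110,327,365): 110+327 > 365 → valid
3 of the 7 triples form a triangle.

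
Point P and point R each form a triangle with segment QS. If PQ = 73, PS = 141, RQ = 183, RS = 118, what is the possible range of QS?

68 < QS < 214

From triangle PQS: |73 − 141| < QS < 73 + 141, i.e. 68 < QS < 214.
From triangle RQS: 65 < QS < 301.
Both must hold, so QS lies in the intersection.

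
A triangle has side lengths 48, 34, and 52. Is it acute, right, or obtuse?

Compare the square of the longest side to the sum of squares of the other two: 34² + 48² = 3460 > 2704 = 52².

acute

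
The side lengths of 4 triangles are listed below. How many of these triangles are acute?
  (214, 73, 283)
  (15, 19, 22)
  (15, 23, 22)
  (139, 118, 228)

(214,73,283): 73²+214² = 51125 < 80089 = 283² → obtuse
(15,19,22): 15²+19² = 586 > 484 = 22² → acute
(15,23,22): 15²+22² = 709 > 529 = 23² → acute
(139,118,228): 118²+139² = 33245 < 51984 = 228² → obtuse
2 of the 4 are acute.

2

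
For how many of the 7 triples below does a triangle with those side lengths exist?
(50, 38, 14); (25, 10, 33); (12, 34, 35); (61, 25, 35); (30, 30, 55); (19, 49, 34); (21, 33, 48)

(14,38,50): 14+38 > 50 → valid
(10,25,33): 10+25 > 33 → valid
(12,34,35): 12+34 > 35 → valid
(25,35,61): 25+35 ≤ 61 → not valid
(30,30,55): 30+30 > 55 → valid
(19,34,49): 19+34 > 49 → valid
(21,33,48): 21+33 > 48 → valid
6 of the 7 triples form a triangle.

6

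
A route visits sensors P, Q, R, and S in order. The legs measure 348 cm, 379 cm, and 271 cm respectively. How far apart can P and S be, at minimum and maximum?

0 ≤ PS ≤ 998 cm

The maximum is all hops collinear in one direction: 348 + 379 + 271 = 998.
The longest hop is 379; the others sum to 619. Since 379 ≤ 619, the path can fold back on itself completely, so the minimum distance is 0.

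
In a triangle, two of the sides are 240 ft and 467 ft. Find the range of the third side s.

By the triangle inequality, s must be less than 240 + 467 = 707 and greater than |240 − 467| = 227.

227 < s < 707 (ft)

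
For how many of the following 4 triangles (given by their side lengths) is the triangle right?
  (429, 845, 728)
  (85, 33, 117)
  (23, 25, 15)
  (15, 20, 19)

1

(429,845,728): 429²+728² = 714025 = 845² → right
(85,33,117): 33²+85² = 8314 < 13689 = 117² → obtuse
(23,25,15): 15²+23² = 754 > 625 = 25² → acute
(15,20,19): 15²+19² = 586 > 400 = 20² → acute
1 of the 4 is right.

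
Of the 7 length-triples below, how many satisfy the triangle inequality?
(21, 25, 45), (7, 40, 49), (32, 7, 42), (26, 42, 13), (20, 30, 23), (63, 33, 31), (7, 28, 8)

(21,25,45): 21+25 > 45 → valid
(7,40,49): 7+40 ≤ 49 → not valid
(7,32,42): 7+32 ≤ 42 → not valid
(13,26,42): 13+26 ≤ 42 → not valid
(20,23,30): 20+23 > 30 → valid
(31,33,63): 31+33 > 63 → valid
(7,8,28): 7+8 ≤ 28 → not valid
3 of the 7 triples form a triangle.

3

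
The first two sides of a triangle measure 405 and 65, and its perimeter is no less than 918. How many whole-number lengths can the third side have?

22

Triangle inequality: 340 < x < 470. Perimeter ≥ 918 gives x ≥ 918 − 405 − 65 = 448.
So 448 ≤ x < 470; integers 448 through 469: 22 values.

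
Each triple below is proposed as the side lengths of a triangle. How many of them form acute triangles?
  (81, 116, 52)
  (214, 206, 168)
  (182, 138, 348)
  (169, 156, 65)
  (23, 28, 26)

(81,116,52): 52²+81² = 9265 < 13456 = 116² → obtuse
(214,206,168): 168²+206² = 70660 > 45796 = 214² → acute
(182,138,348): 138+182 ≤ 348, not a triangle
(169,156,65): 65²+156² = 28561 = 169² → right
(23,28,26): 23²+26² = 1205 > 784 = 28² → acute
2 of the 5 are acute.

2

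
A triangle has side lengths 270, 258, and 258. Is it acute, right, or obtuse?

Compare the square of the longest side to the sum of squares of the other two: 258² + 258² = 133128 > 72900 = 270².

acute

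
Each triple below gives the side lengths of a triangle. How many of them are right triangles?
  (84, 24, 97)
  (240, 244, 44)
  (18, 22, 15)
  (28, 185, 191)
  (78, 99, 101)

(84,24,97): 24²+84² = 7632 < 9409 = 97² → obtuse
(240,244,44): 44²+240² = 59536 = 244² → right
(18,22,15): 15²+18² = 549 > 484 = 22² → acute
(28,185,191): 28²+185² = 35009 < 36481 = 191² → obtuse
(78,99,101): 78²+99² = 15885 > 10201 = 101² → acute
1 of the 5 is right.

1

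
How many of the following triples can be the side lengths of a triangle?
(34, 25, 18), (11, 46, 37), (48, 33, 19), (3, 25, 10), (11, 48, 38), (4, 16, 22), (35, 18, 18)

(18,25,34): 18+25 > 34 → valid
(11,37,46): 11+37 > 46 → valid
(19,33,48): 19+33 > 48 → valid
(3,10,25): 3+10 ≤ 25 → not valid
(11,38,48): 11+38 > 48 → valid
(4,16,22): 4+16 ≤ 22 → not valid
(18,18,35): 18+18 > 35 → valid
5 of the 7 triples form a triangle.

5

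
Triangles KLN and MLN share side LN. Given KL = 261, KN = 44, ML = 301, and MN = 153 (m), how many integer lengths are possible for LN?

From triangle KLN: 217 < LN < 305.
From triangle MLN: 148 < LN < 454.
Intersection: 217 < LN < 305, so integers 218 through 304: 87 values.

87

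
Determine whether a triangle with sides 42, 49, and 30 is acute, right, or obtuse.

acute

Compare the square of the longest side to the sum of squares of the other two: 30² + 42² = 2664 > 2401 = 49².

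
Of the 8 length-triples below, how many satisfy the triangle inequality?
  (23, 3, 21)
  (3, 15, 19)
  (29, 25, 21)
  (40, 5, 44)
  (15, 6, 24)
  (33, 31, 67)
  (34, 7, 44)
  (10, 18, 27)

4

(3,21,23): 3+21 > 23 → valid
(3,15,19): 3+15 ≤ 19 → not valid
(21,25,29): 21+25 > 29 → valid
(5,40,44): 5+40 > 44 → valid
(6,15,24): 6+15 ≤ 24 → not valid
(31,33,67): 31+33 ≤ 67 → not valid
(7,34,44): 7+34 ≤ 44 → not valid
(10,18,27): 10+18 > 27 → valid
4 of the 8 triples form a triangle.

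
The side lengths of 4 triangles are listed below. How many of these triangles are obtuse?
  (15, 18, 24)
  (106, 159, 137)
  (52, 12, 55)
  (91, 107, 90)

2

(15,18,24): 15²+18² = 549 < 576 = 24² → obtuse
(106,159,137): 106²+137² = 30005 > 25281 = 159² → acute
(52,12,55): 12²+52² = 2848 < 3025 = 55² → obtuse
(91,107,90): 90²+91² = 16381 > 11449 = 107² → acute
2 of the 4 are obtuse.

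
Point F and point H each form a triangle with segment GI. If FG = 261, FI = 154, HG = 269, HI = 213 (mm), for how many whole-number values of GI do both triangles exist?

From triangle FGI: 107 < GI < 415.
From triangle HGI: 56 < GI < 482.
Intersection: 107 < GI < 415, so integers 108 through 414: 307 values.

307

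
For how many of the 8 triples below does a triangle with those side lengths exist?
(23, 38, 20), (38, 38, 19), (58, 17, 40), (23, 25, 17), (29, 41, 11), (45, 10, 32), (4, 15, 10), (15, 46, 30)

(20,23,38): 20+23 > 38 → valid
(19,38,38): 19+38 > 38 → valid
(17,40,58): 17+40 ≤ 58 → not valid
(17,23,25): 17+23 > 25 → valid
(11,29,41): 11+29 ≤ 41 → not valid
(10,32,45): 10+32 ≤ 45 → not valid
(4,10,15): 4+10 ≤ 15 → not valid
(15,30,46): 15+30 ≤ 46 → not valid
3 of the 8 triples form a triangle.

3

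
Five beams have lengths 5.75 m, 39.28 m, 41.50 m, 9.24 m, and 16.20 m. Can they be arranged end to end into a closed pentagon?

A pentagon exists iff every side is shorter than the sum of the others — equivalently, the longest side is less than the sum of the rest.
Longest side 41.50 < 70.47 (sum of the remaining 4), so yes.

Yes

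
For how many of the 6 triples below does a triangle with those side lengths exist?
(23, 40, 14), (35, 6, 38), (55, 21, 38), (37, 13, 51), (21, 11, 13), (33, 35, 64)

(14,23,40): 14+23 ≤ 40 → not valid
(6,35,38): 6+35 > 38 → valid
(21,38,55): 21+38 > 55 → valid
(13,37,51): 13+37 ≤ 51 → not valid
(11,13,21): 11+13 > 21 → valid
(33,35,64): 33+35 > 64 → valid
4 of the 6 triples form a triangle.

4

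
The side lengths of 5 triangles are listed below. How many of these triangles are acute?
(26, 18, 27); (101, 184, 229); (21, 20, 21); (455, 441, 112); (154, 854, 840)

2

(26,18,27): 18²+26² = 1000 > 729 = 27² → acute
(101,184,229): 101²+184² = 44057 < 52441 = 229² → obtuse
(21,20,21): 20²+21² = 841 > 441 = 21² → acute
(455,441,112): 112²+441² = 207025 = 455² → right
(154,854,840): 154²+840² = 729316 = 854² → right
2 of the 5 are acute.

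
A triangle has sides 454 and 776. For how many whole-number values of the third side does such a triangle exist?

The third side lies in the open interval (322, 1230).
Integers from 323 to 1229 inclusive: 1229 − 323 + 1 = 907.

907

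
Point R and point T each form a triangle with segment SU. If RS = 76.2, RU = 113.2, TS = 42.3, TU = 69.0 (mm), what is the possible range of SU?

From triangle RSU: |76.2 − 113.2| < SU < 76.2 + 113.2, i.e. 37.0 < SU < 189.4.
From triangle TSU: 26.7 < SU < 111.3.
Both must hold, so SU lies in the intersection.

37.0 < SU < 111.3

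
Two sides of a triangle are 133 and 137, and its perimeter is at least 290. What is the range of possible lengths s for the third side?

Triangle inequality alone gives 4 < s < 270.
The perimeter condition gives s ≥ 290 − 133 − 137 = 20.
Intersecting the two: 20 ≤ s < 270.

20 ≤ s < 270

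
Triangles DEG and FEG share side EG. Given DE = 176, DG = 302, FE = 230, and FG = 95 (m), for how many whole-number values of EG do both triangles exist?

From triangle DEG: 126 < EG < 478.
From triangle FEG: 135 < EG < 325.
Intersection: 135 < EG < 325, so integers 136 through 324: 189 values.

189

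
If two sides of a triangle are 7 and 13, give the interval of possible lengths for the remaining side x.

By the triangle inequality, x must be less than 7 + 13 = 20 and greater than |7 − 13| = 6.

6 < x < 20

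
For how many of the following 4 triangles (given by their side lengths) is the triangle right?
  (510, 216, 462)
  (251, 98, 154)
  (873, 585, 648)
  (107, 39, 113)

(510,216,462): 216²+462² = 260100 = 510² → right
(251,98,154): 98²+154² = 33320 < 63001 = 251² → obtuse
(873,585,648): 585²+648² = 762129 = 873² → right
(107,39,113): 39²+107² = 12970 > 12769 = 113² → acute
2 of the 4 are right.

2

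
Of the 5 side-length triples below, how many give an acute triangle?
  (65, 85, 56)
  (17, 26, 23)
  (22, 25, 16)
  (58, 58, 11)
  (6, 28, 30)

(65,85,56): 56²+65² = 7361 > 7225 = 85² → acute
(17,26,23): 17²+23² = 818 > 676 = 26² → acute
(22,25,16): 16²+22² = 740 > 625 = 25² → acute
(58,58,11): 11²+58² = 3485 > 3364 = 58² → acute
(6,28,30): 6²+28² = 820 < 900 = 30² → obtuse
4 of the 5 are acute.

4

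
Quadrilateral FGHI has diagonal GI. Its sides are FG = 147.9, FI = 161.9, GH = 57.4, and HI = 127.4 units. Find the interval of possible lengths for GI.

From triangle FGI: |147.9 − 161.9| < GI < 147.9 + 161.9, i.e. 14.0 < GI < 309.8.
From triangle HGI: 70.0 < GI < 184.8.
Both must hold, so GI lies in the intersection.

70.0 < GI < 184.8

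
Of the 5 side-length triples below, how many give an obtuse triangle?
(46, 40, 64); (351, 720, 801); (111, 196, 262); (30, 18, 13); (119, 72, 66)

(46,40,64): 40²+46² = 3716 < 4096 = 64² → obtuse
(351,720,801): 351²+720² = 641601 = 801² → right
(111,196,262): 111²+196² = 50737 < 68644 = 262² → obtuse
(30,18,13): 13²+18² = 493 < 900 = 30² → obtuse
(119,72,66): 66²+72² = 9540 < 14161 = 119² → obtuse
4 of the 5 are obtuse.

4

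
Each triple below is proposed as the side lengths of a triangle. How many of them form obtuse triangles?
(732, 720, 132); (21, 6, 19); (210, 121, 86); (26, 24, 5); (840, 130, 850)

(732,720,132): 132²+720² = 535824 = 732² → right
(21,6,19): 6²+19² = 397 < 441 = 21² → obtuse
(210,121,86): 86+121 ≤ 210, not a triangle
(26,24,5): 5²+24² = 601 < 676 = 26² → obtuse
(840,130,850): 130²+840² = 722500 = 850² → right
2 of the 5 are obtuse.

2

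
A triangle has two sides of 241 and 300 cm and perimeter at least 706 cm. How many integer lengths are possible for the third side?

Triangle inequality: 59 < x < 541. Perimeter ≥ 706 gives x ≥ 706 − 241 − 300 = 165.
So 165 ≤ x < 541; integers 165 through 540: 376 values.

376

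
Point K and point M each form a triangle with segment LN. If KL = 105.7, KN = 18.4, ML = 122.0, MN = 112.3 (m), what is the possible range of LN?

From triangle KLN: |105.7 − 18.4| < LN < 105.7 + 18.4, i.e. 87.3 < LN < 124.1.
From triangle MLN: 9.7 < LN < 234.3.
Both must hold, so LN lies in the intersection.

87.3 < LN < 124.1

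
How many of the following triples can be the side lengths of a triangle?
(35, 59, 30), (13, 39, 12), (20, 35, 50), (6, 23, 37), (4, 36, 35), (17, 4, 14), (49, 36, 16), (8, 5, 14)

5

(30,35,59): 30+35 > 59 → valid
(12,13,39): 12+13 ≤ 39 → not valid
(20,35,50): 20+35 > 50 → valid
(6,23,37): 6+23 ≤ 37 → not valid
(4,35,36): 4+35 > 36 → valid
(4,14,17): 4+14 > 17 → valid
(16,36,49): 16+36 > 49 → valid
(5,8,14): 5+8 ≤ 14 → not valid
5 of the 8 triples form a triangle.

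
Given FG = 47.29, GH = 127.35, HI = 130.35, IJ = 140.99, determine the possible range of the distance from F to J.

The maximum is all hops collinear in one direction: 47.29 + 127.35 + 130.35 + 140.99 = 445.98.
The longest hop is 140.99; the others sum to 304.99. Since 140.99 ≤ 304.99, the path can fold back on itself completely, so the minimum distance is 0.

0 ≤ FJ ≤ 445.98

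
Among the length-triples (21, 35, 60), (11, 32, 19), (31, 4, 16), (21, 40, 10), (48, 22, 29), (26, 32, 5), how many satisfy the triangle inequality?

1

(21,35,60): 21+35 ≤ 60 → not valid
(11,19,32): 11+19 ≤ 32 → not valid
(4,16,31): 4+16 ≤ 31 → not valid
(10,21,40): 10+21 ≤ 40 → not valid
(22,29,48): 22+29 > 48 → valid
(5,26,32): 5+26 ≤ 32 → not valid
1 of the 6 triples forms a triangle.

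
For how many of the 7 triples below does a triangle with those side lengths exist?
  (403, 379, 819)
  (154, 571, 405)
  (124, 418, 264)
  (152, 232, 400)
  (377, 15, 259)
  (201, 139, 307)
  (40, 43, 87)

1

(379,403,819): 379+403 ≤ 819 → not valid
(154,405,571): 154+405 ≤ 571 → not valid
(124,264,418): 124+264 ≤ 418 → not valid
(152,232,400): 152+232 ≤ 400 → not valid
(15,259,377): 15+259 ≤ 377 → not valid
(139,201,307): 139+201 > 307 → valid
(40,43,87): 40+43 ≤ 87 → not valid
1 of the 7 triples forms a triangle.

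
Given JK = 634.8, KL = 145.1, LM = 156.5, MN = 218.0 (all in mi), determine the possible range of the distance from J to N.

115.2 ≤ JN ≤ 1154.4 mi

The maximum is all hops collinear in one direction: 634.8 + 145.1 + 156.5 + 218.0 = 1154.4.
The longest hop is 634.8; the others sum to 519.6. Folding the others back against it leaves at least 634.8 − 519.6 = 115.2.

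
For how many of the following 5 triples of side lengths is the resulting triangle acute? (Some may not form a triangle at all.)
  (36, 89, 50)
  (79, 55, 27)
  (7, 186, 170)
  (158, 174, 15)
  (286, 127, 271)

(36,89,50): 36+50 ≤ 89, not a triangle
(79,55,27): 27²+55² = 3754 < 6241 = 79² → obtuse
(7,186,170): 7+170 ≤ 186, not a triangle
(158,174,15): 15+158 ≤ 174, not a triangle
(286,127,271): 127²+271² = 89570 > 81796 = 286² → acute
1 of the 5 is acute.

1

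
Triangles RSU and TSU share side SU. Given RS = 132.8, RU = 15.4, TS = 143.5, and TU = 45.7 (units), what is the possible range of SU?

From triangle RSU: |132.8 − 15.4| < SU < 132.8 + 15.4, i.e. 117.4 < SU < 148.2.
From triangle TSU: 97.8 < SU < 189.2.
Both must hold, so SU lies in the intersection.

117.4 < SU < 148.2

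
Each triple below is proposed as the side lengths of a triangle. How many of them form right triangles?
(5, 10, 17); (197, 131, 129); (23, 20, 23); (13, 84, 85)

(5,10,17): 5+10 ≤ 17, not a triangle
(197,131,129): 129²+131² = 33802 < 38809 = 197² → obtuse
(23,20,23): 20²+23² = 929 > 529 = 23² → acute
(13,84,85): 13²+84² = 7225 = 85² → right
1 of the 4 is right.

1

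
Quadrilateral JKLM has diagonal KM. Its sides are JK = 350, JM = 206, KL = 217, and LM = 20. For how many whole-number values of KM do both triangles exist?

From triangle JKM: 144 < KM < 556.
From triangle LKM: 197 < KM < 237.
Intersection: 197 < KM < 237, so integers 198 through 236: 39 values.

39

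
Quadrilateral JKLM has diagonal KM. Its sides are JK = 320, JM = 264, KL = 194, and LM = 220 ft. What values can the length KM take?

From triangle JKM: |320 − 264| < KM < 320 + 264, i.e. 56 < KM < 584.
From triangle LKM: 26 < KM < 414.
Both must hold, so KM lies in the intersection.

56 < KM < 414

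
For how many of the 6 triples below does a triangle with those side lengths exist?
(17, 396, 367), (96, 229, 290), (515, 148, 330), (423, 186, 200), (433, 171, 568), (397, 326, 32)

2

(17,367,396): 17+367 ≤ 396 → not valid
(96,229,290): 96+229 > 290 → valid
(148,330,515): 148+330 ≤ 515 → not valid
(186,200,423): 186+200 ≤ 423 → not valid
(171,433,568): 171+433 > 568 → valid
(32,326,397): 32+326 ≤ 397 → not valid
2 of the 6 triples form a triangle.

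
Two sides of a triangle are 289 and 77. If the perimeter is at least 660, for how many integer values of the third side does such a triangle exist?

Triangle inequality: 212 < x < 366. Perimeter ≥ 660 gives x ≥ 660 − 289 − 77 = 294.
So 294 ≤ x < 366; integers 294 through 365: 72 values.

72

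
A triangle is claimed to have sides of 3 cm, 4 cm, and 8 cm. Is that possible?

No

The longest side is 8, but the other two sum to only 7.
7 < 8, so the triangle inequality fails.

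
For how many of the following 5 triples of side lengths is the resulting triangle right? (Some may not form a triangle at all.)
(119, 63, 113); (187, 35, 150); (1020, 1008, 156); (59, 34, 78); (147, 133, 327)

(119,63,113): 63²+113² = 16738 > 14161 = 119² → acute
(187,35,150): 35+150 ≤ 187, not a triangle
(1020,1008,156): 156²+1008² = 1040400 = 1020² → right
(59,34,78): 34²+59² = 4637 < 6084 = 78² → obtuse
(147,133,327): 133+147 ≤ 327, not a triangle
1 of the 5 is right.

1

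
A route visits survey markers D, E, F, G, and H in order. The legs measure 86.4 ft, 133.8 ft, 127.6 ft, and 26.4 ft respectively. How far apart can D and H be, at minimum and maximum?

0 ≤ DH ≤ 374.2 ft

The maximum is all hops collinear in one direction: 86.4 + 133.8 + 127.6 + 26.4 = 374.2.
The longest hop is 133.8; the others sum to 240.4. Since 133.8 ≤ 240.4, the path can fold back on itself completely, so the minimum distance is 0.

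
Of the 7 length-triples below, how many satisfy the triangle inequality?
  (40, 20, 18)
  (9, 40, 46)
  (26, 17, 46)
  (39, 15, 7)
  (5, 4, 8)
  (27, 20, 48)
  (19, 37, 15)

2

(18,20,40): 18+20 ≤ 40 → not valid
(9,40,46): 9+40 > 46 → valid
(17,26,46): 17+26 ≤ 46 → not valid
(7,15,39): 7+15 ≤ 39 → not valid
(4,5,8): 4+5 > 8 → valid
(20,27,48): 20+27 ≤ 48 → not valid
(15,19,37): 15+19 ≤ 37 → not valid
2 of the 7 triples form a triangle.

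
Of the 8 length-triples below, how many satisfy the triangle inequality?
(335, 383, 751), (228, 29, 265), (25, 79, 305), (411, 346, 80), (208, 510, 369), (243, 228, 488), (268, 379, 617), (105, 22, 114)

4

(335,383,751): 335+383 ≤ 751 → not valid
(29,228,265): 29+228 ≤ 265 → not valid
(25,79,305): 25+79 ≤ 305 → not valid
(80,346,411): 80+346 > 411 → valid
(208,369,510): 208+369 > 510 → valid
(228,243,488): 228+243 ≤ 488 → not valid
(268,379,617): 268+379 > 617 → valid
(22,105,114): 22+105 > 114 → valid
4 of the 8 triples form a triangle.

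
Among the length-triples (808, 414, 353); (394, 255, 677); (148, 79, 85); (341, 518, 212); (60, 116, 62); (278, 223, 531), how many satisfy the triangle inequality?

3

(353,414,808): 353+414 ≤ 808 → not valid
(255,394,677): 255+394 ≤ 677 → not valid
(79,85,148): 79+85 > 148 → valid
(212,341,518): 212+341 > 518 → valid
(60,62,116): 60+62 > 116 → valid
(223,278,531): 223+278 ≤ 531 → not valid
3 of the 6 triples form a triangle.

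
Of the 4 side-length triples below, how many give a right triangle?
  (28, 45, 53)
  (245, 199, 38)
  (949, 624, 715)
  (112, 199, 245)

2

(28,45,53): 28²+45² = 2809 = 53² → right
(245,199,38): 38+199 ≤ 245, not a triangle
(949,624,715): 624²+715² = 900601 = 949² → right
(112,199,245): 112²+199² = 52145 < 60025 = 245² → obtuse
2 of the 4 are right.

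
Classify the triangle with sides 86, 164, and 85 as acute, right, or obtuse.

obtuse

Compare the square of the longest side to the sum of squares of the other two: 85² + 86² = 14621 < 26896 = 164².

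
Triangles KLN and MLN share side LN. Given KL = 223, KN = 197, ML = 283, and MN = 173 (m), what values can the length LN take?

From triangle KLN: |223 − 197| < LN < 223 + 197, i.e. 26 < LN < 420.
From triangle MLN: 110 < LN < 456.
Both must hold, so LN lies in the intersection.

110 < LN < 420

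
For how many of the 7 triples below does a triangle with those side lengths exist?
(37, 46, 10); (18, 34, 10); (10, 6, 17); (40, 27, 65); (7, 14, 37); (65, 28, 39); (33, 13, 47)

(10,37,46): 10+37 > 46 → valid
(10,18,34): 10+18 ≤ 34 → not valid
(6,10,17): 6+10 ≤ 17 → not valid
(27,40,65): 27+40 > 65 → valid
(7,14,37): 7+14 ≤ 37 → not valid
(28,39,65): 28+39 > 65 → valid
(13,33,47): 13+33 ≤ 47 → not valid
3 of the 7 triples form a triangle.

3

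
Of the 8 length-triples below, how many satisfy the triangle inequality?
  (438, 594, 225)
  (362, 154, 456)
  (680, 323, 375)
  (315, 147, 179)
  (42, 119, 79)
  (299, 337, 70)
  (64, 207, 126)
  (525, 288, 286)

(225,438,594): 225+438 > 594 → valid
(154,362,456): 154+362 > 456 → valid
(323,375,680): 323+375 > 680 → valid
(147,179,315): 147+179 > 315 → valid
(42,79,119): 42+79 > 119 → valid
(70,299,337): 70+299 > 337 → valid
(64,126,207): 64+126 ≤ 207 → not valid
(286,288,525): 286+288 > 525 → valid
7 of the 8 triples form a triangle.

7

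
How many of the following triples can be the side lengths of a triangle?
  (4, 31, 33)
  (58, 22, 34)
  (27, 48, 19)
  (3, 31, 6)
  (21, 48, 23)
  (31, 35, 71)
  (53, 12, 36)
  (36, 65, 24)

1

(4,31,33): 4+31 > 33 → valid
(22,34,58): 22+34 ≤ 58 → not valid
(19,27,48): 19+27 ≤ 48 → not valid
(3,6,31): 3+6 ≤ 31 → not valid
(21,23,48): 21+23 ≤ 48 → not valid
(31,35,71): 31+35 ≤ 71 → not valid
(12,36,53): 12+36 ≤ 53 → not valid
(24,36,65): 24+36 ≤ 65 → not valid
1 of the 8 triples forms a triangle.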